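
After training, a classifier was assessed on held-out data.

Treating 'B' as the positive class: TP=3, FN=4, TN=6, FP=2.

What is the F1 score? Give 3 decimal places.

Precision = TP/(TP+FP) = 3/5 = 0.6000
Recall = TP/(TP+FN) = 3/7 = 0.4286
F1 = 2·TP/(2·TP+FP+FN) = 6/12 = 0.500

0.500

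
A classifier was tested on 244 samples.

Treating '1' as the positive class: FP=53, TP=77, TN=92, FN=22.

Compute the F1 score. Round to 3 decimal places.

Precision = TP/(TP+FP) = 77/130 = 0.5923
Recall = TP/(TP+FN) = 77/99 = 0.7778
F1 = 2·TP/(2·TP+FP+FN) = 154/229 = 0.672

0.672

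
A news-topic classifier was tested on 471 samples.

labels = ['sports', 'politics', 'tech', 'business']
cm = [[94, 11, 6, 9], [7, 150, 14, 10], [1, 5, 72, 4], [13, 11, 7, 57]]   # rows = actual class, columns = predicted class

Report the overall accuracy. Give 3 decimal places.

Accuracy = trace / total = (94+150+72+57=373) / 471 = 373/471 = 0.792

0.792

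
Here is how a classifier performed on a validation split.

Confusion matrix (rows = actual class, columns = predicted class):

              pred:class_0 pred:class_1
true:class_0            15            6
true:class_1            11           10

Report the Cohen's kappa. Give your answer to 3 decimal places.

Observed agreement pₒ = trace/N = 25/42 = 0.5952
Expected agreement pₑ = Σ (rowᵢ·colᵢ)/N² = (21·26 + 21·16)/42² = 0.5000
κ = (pₒ − pₑ)/(1 − pₑ) = (0.5952 − 0.5000)/(1 − 0.5000) = 0.190

0.190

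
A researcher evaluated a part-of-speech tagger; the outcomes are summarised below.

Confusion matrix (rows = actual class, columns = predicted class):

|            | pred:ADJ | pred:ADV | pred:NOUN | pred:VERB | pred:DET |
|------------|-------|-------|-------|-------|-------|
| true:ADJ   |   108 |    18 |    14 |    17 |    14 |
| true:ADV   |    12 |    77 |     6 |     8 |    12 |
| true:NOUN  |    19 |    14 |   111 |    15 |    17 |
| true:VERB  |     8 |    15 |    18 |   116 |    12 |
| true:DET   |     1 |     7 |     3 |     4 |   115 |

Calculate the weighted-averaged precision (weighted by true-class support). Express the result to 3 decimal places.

Per-class precision (TP/(TP+FP)):
  ADJ: TP=108, FP=12+19+8+1=40 → 108/148 = 0.7297
  ADV: TP=77, FP=18+14+15+7=54 → 77/131 = 0.5878
  NOUN: TP=111, FP=14+6+18+3=41 → 111/152 = 0.7303
  VERB: TP=116, FP=17+8+15+4=44 → 116/160 = 0.7250
  DET: TP=115, FP=14+12+17+12=55 → 115/170 = 0.6765
Weighted-precision = Σ (supportᵢ/N)·precisionᵢ with N=761: (171/761)·0.7297 + (115/761)·0.5878 + (176/761)·0.7303 + (169/761)·0.7250 + (130/761)·0.6765 = 0.698

0.698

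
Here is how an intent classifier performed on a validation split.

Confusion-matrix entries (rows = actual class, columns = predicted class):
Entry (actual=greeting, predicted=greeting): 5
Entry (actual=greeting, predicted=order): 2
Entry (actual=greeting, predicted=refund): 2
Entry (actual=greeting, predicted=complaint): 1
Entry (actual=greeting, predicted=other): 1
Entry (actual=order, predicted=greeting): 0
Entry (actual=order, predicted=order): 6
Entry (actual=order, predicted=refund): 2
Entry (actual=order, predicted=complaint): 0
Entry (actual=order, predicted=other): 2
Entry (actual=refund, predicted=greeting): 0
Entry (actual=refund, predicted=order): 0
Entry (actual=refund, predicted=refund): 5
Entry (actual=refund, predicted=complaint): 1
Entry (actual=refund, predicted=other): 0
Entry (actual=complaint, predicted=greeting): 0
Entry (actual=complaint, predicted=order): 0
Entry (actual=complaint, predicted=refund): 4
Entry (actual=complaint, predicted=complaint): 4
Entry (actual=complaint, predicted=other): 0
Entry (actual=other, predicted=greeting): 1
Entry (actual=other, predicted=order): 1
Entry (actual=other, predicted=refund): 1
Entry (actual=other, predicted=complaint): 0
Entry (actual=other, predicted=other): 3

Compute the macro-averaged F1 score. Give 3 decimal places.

Per-class F1 score (2·TP/(2·TP+FP+FN)):
  greeting: TP=5, FP=0+0+0+1=1, FN=2+2+1+1=6 → 10/17 = 0.5882
  order: TP=6, FP=2+0+0+1=3, FN=0+2+0+2=4 → 12/19 = 0.6316
  refund: TP=5, FP=2+2+4+1=9, FN=0+0+1+0=1 → 10/20 = 0.5000
  complaint: TP=4, FP=1+0+1+0=2, FN=0+0+4+0=4 → 8/14 = 0.5714
  other: TP=3, FP=1+2+0+0=3, FN=1+1+1+0=3 → 6/12 = 0.5000
Macro-F1 score = mean = (0.5882 + 0.6316 + 0.5000 + 0.5714 + 0.5000) / 5 = 0.558

0.558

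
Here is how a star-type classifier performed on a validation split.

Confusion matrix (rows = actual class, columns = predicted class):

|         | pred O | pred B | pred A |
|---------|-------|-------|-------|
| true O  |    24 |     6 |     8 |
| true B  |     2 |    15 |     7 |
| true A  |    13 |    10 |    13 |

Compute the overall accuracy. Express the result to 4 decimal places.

Accuracy = trace / total = (24+15+13=52) / 98 = 52/98 = 0.5306

0.5306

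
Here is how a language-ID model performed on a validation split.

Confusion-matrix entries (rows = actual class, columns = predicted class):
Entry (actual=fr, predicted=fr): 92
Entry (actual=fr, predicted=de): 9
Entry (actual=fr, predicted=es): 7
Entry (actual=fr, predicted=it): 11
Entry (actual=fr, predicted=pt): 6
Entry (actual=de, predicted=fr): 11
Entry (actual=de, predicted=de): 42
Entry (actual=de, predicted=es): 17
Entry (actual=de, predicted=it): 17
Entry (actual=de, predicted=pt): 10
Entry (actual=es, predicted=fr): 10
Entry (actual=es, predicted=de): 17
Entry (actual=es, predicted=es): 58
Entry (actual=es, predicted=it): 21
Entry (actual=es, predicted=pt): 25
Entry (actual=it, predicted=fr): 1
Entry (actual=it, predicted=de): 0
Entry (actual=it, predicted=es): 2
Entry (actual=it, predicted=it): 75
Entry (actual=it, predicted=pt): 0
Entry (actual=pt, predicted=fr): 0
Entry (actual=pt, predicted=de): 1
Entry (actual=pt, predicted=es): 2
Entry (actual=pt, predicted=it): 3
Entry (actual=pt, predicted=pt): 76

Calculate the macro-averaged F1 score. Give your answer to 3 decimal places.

Per-class F1 score (2·TP/(2·TP+FP+FN)):
  fr: TP=92, FP=11+10+1+0=22, FN=9+7+11+6=33 → 184/239 = 0.7699
  de: TP=42, FP=9+17+0+1=27, FN=11+17+17+10=55 → 84/166 = 0.5060
  es: TP=58, FP=7+17+2+2=28, FN=10+17+21+25=73 → 116/217 = 0.5346
  it: TP=75, FP=11+17+21+3=52, FN=1+0+2+0=3 → 150/205 = 0.7317
  pt: TP=76, FP=6+10+25+0=41, FN=0+1+2+3=6 → 152/199 = 0.7638
Macro-F1 score = mean = (0.7699 + 0.5060 + 0.5346 + 0.7317 + 0.7638) / 5 = 0.661

0.661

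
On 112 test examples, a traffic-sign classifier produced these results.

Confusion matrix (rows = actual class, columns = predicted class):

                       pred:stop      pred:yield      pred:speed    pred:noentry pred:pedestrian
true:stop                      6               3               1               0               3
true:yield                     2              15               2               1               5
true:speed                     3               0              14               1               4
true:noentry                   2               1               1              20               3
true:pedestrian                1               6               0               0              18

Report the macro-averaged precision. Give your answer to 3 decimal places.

Per-class precision (TP/(TP+FP)):
  stop: TP=6, FP=2+3+2+1=8 → 6/14 = 0.4286
  yield: TP=15, FP=3+0+1+6=10 → 15/25 = 0.6000
  speed: TP=14, FP=1+2+1+0=4 → 14/18 = 0.7778
  noentry: TP=20, FP=0+1+1+0=2 → 20/22 = 0.9091
  pedestrian: TP=18, FP=3+5+4+3=15 → 18/33 = 0.5455
Macro-precision = mean = (0.4286 + 0.6000 + 0.7778 + 0.9091 + 0.5455) / 5 = 0.652

0.652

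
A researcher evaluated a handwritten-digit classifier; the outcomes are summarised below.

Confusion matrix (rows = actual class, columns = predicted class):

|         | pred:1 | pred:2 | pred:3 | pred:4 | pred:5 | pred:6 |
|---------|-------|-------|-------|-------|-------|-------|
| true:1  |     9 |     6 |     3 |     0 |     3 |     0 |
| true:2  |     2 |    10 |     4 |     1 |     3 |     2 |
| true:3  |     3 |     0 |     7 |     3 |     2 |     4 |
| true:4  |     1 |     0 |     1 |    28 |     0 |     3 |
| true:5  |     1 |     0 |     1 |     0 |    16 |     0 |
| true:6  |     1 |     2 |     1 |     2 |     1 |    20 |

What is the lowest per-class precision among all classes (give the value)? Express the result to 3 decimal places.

Per-class precision (TP/(TP+FP)):
  1: TP=9, FP=2+3+1+1+1=8 → 9/17 = 0.5294
  2: TP=10, FP=6+0+0+0+2=8 → 10/18 = 0.5556
  3: TP=7, FP=3+4+1+1+1=10 → 7/17 = 0.4118
  4: TP=28, FP=0+1+3+0+2=6 → 28/34 = 0.8235
  5: TP=16, FP=3+3+2+0+1=9 → 16/25 = 0.6400
  6: TP=20, FP=0+2+4+3+0=9 → 20/29 = 0.6897
Lowest is class '3' with precision = 0.412.

0.412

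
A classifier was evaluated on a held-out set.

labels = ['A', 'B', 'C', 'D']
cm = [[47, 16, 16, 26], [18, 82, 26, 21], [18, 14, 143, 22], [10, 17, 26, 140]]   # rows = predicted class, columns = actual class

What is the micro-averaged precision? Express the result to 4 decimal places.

0.6417

Micro-averaging pools counts across classes: ΣTP=412, ΣFP=230, ΣFN=230.
Micro-precision = TP/(TP+FP) on pooled counts = 0.6417 (equals overall accuracy in single-label multiclass).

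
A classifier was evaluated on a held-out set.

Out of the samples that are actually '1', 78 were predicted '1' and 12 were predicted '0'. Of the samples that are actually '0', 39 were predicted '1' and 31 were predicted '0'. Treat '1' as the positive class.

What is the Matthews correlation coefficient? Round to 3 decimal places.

MCC = (TP·TN − FP·FN) / √((TP+FP)(TP+FN)(TN+FP)(TN+FN))
Numerator = 78·31 − 39·12 = 1950
Denominator = √(117·90·70·43) = √31695300 = 5629.8579
MCC = 1950 / 5629.8579 = 0.346

0.346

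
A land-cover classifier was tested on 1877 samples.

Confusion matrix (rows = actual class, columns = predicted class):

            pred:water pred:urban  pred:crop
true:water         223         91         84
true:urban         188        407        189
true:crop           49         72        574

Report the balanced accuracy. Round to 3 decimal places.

Balanced accuracy = mean of per-class recall.
  water: recall = 223/398 = 0.5603
  urban: recall = 407/784 = 0.5191
  crop: recall = 574/695 = 0.8259
Mean = (0.5603 + 0.5191 + 0.8259) / 3 = 0.635

0.635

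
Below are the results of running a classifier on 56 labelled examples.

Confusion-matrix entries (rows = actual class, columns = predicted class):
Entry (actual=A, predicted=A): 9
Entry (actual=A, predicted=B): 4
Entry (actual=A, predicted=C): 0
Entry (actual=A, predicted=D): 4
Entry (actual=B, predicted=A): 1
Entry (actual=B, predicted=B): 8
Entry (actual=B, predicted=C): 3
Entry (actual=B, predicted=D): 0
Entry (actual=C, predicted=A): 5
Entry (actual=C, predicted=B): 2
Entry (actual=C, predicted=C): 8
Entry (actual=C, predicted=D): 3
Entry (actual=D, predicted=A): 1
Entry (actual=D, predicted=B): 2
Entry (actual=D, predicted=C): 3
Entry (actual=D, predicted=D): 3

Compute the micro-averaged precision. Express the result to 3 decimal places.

Micro-averaging pools counts across classes: ΣTP=28, ΣFP=28, ΣFN=28.
Micro-precision = TP/(TP+FP) on pooled counts = 0.500 (equals overall accuracy in single-label multiclass).

0.500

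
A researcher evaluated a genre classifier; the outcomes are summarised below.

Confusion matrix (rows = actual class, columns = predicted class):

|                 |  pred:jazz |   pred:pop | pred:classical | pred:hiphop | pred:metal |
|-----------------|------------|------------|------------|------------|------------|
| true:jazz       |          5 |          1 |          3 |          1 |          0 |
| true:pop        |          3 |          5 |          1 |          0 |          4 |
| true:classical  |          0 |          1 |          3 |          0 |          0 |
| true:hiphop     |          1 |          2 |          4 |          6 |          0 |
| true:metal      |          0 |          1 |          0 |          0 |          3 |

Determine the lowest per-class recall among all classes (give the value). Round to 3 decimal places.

Per-class recall (TP/(TP+FN)):
  jazz: TP=5, FN=1+3+1+0=5 → 5/10 = 0.5000
  pop: TP=5, FN=3+1+0+4=8 → 5/13 = 0.3846
  classical: TP=3, FN=0+1+0+0=1 → 3/4 = 0.7500
  hiphop: TP=6, FN=1+2+4+0=7 → 6/13 = 0.4615
  metal: TP=3, FN=0+1+0+0=1 → 3/4 = 0.7500
Lowest is class 'pop' with recall = 0.385.

0.385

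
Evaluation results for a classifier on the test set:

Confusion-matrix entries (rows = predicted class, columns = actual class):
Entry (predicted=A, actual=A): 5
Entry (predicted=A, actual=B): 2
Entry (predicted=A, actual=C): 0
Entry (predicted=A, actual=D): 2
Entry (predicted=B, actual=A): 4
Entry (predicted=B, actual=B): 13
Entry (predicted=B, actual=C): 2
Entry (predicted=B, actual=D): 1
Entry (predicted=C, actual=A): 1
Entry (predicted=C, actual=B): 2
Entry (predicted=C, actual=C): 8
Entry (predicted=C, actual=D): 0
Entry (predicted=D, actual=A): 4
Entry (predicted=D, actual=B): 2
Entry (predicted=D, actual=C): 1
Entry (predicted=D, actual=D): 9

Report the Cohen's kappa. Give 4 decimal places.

Observed agreement pₒ = trace/N = 35/56 = 0.62500
Expected agreement pₑ = Σ (rowᵢ·colᵢ)/N² = (14·9 + 19·20 + 11·11 + 12·16)/56² = 0.26116
κ = (pₒ − pₑ)/(1 − pₑ) = (0.62500 − 0.26116)/(1 − 0.26116) = 0.4924

0.4924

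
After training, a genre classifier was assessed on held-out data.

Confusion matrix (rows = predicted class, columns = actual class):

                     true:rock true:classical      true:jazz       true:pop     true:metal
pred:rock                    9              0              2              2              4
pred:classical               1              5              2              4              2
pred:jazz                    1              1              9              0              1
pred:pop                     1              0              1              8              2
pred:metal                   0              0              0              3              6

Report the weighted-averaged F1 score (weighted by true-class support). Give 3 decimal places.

Per-class F1 score (2·TP/(2·TP+FP+FN)):
  rock: TP=9, FP=0+2+2+4=8, FN=1+1+1+0=3 → 18/29 = 0.6207
  classical: TP=5, FP=1+2+4+2=9, FN=0+1+0+0=1 → 10/20 = 0.5000
  jazz: TP=9, FP=1+1+0+1=3, FN=2+2+1+0=5 → 18/26 = 0.6923
  pop: TP=8, FP=1+0+1+2=4, FN=2+4+0+3=9 → 16/29 = 0.5517
  metal: TP=6, FP=0+0+0+3=3, FN=4+2+1+2=9 → 12/24 = 0.5000
Weighted-F1 score = Σ (supportᵢ/N)·F1 scoreᵢ with N=64: (12/64)·0.6207 + (6/64)·0.5000 + (14/64)·0.6923 + (17/64)·0.5517 + (15/64)·0.5000 = 0.578

0.578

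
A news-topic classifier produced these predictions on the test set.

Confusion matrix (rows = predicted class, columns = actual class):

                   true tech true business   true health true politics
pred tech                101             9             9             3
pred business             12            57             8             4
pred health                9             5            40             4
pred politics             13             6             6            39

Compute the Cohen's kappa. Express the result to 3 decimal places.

0.624

Observed agreement pₒ = trace/N = 237/325 = 0.7292
Expected agreement pₑ = Σ (rowᵢ·colᵢ)/N² = (135·122 + 77·81 + 63·58 + 50·64)/325² = 0.2799
κ = (pₒ − pₑ)/(1 − pₑ) = (0.7292 − 0.2799)/(1 − 0.2799) = 0.624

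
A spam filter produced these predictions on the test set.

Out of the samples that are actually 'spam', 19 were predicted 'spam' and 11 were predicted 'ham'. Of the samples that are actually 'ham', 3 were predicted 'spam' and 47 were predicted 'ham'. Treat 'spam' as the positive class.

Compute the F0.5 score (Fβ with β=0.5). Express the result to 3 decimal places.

Fβ = (1+β²)·TP / ((1+β²)·TP + β²·FN + FP), with β²=1/4
= 1.25·19 / (1.25·19 + 0.25·11 + 3) = 0.805

0.805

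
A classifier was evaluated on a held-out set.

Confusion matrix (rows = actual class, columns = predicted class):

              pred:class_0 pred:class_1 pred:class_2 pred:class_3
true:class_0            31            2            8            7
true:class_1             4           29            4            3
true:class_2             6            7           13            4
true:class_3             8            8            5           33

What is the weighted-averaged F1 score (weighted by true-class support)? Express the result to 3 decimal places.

0.616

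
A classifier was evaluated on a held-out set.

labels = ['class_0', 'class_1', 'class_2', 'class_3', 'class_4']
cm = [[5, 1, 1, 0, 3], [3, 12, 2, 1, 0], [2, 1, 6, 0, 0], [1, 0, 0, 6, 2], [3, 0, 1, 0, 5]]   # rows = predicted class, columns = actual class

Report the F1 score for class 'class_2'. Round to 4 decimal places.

Take TP from the diagonal, FP from the rest of the 'class_2' prediction marginal, FN from the rest of the 'class_2' actual marginal.
F1 score = 2·TP/(2·TP+FP+FN).
class_2: TP=6, FP=2+1+0+0=3, FN=1+2+0+1=4 → 12/19 = 0.63158

0.6316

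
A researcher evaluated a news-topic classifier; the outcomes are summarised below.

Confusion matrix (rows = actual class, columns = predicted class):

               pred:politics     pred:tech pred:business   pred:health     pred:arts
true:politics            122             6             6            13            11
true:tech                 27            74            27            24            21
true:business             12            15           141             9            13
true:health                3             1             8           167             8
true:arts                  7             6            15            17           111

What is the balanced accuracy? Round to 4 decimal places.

0.7093

Balanced accuracy = mean of per-class recall.
  politics: recall = 122/158 = 0.77215
  tech: recall = 74/173 = 0.42775
  business: recall = 141/190 = 0.74211
  health: recall = 167/187 = 0.89305
  arts: recall = 111/156 = 0.71154
Mean = (0.77215 + 0.42775 + 0.74211 + 0.89305 + 0.71154) / 5 = 0.7093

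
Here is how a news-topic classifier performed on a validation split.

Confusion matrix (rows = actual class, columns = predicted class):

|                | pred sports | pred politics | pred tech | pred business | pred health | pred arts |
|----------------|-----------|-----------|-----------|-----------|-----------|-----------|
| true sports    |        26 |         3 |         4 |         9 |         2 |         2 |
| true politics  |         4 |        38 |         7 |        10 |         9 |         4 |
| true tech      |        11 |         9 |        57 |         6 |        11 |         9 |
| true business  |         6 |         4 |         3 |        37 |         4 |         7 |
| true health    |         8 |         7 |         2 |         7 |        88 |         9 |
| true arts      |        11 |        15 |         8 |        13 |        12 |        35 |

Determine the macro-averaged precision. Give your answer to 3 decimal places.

0.546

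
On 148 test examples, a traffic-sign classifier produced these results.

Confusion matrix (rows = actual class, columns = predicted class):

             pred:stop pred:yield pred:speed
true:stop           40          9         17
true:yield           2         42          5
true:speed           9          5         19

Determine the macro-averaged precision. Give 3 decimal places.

0.666

Per-class precision (TP/(TP+FP)):
  stop: TP=40, FP=2+9=11 → 40/51 = 0.7843
  yield: TP=42, FP=9+5=14 → 42/56 = 0.7500
  speed: TP=19, FP=17+5=22 → 19/41 = 0.4634
Macro-precision = mean = (0.7843 + 0.7500 + 0.4634) / 3 = 0.666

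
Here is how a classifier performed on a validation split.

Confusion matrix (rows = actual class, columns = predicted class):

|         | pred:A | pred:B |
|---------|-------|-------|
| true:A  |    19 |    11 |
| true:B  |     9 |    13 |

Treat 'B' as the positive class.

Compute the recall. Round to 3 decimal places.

Recall = TP/(TP+FN) = 13/(13+9) = 13/22 = 0.591

0.591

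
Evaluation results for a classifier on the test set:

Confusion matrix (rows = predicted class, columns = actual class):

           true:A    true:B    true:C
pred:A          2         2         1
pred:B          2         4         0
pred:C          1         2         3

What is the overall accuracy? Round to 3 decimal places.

0.529

Accuracy = trace / total = (2+4+3=9) / 17 = 9/17 = 0.529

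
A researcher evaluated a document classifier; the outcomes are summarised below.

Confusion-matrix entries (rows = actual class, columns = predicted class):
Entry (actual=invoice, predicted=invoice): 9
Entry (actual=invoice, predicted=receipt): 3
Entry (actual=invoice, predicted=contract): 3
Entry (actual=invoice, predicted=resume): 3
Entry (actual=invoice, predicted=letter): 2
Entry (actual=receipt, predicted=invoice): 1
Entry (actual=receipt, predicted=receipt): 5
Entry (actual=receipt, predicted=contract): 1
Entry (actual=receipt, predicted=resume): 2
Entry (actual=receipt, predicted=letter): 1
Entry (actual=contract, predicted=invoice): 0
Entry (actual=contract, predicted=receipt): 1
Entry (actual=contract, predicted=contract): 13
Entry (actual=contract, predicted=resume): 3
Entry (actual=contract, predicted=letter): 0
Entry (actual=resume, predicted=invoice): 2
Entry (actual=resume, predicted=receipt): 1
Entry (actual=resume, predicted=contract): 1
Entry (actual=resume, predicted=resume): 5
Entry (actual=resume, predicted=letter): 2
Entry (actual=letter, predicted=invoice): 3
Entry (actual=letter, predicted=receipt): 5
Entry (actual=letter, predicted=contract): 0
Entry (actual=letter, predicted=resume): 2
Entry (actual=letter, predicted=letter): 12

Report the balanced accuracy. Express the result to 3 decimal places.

0.543

Balanced accuracy = mean of per-class recall.
  invoice: recall = 9/20 = 0.4500
  receipt: recall = 5/10 = 0.5000
  contract: recall = 13/17 = 0.7647
  resume: recall = 5/11 = 0.4545
  letter: recall = 12/22 = 0.5455
Mean = (0.4500 + 0.5000 + 0.7647 + 0.4545 + 0.5455) / 5 = 0.543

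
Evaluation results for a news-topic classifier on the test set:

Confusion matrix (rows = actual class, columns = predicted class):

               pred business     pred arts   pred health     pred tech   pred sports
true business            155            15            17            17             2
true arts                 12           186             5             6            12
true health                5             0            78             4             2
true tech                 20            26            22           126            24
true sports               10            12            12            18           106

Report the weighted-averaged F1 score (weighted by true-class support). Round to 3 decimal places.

Per-class F1 score (2·TP/(2·TP+FP+FN)):
  business: TP=155, FP=12+5+20+10=47, FN=15+17+17+2=51 → 310/408 = 0.7598
  arts: TP=186, FP=15+0+26+12=53, FN=12+5+6+12=35 → 372/460 = 0.8087
  health: TP=78, FP=17+5+22+12=56, FN=5+0+4+2=11 → 156/223 = 0.6996
  tech: TP=126, FP=17+6+4+18=45, FN=20+26+22+24=92 → 252/389 = 0.6478
  sports: TP=106, FP=2+12+2+24=40, FN=10+12+12+18=52 → 212/304 = 0.6974
Weighted-F1 score = Σ (supportᵢ/N)·F1 scoreᵢ with N=892: (206/892)·0.7598 + (221/892)·0.8087 + (89/892)·0.6996 + (218/892)·0.6478 + (158/892)·0.6974 = 0.727

0.727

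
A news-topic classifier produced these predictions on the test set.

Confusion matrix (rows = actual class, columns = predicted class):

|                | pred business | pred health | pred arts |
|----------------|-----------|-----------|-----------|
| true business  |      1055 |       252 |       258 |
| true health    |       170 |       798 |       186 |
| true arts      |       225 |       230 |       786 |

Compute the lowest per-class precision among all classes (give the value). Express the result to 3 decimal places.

Per-class precision (TP/(TP+FP)):
  business: TP=1055, FP=170+225=395 → 1055/1450 = 0.7276
  health: TP=798, FP=252+230=482 → 798/1280 = 0.6234
  arts: TP=786, FP=258+186=444 → 786/1230 = 0.6390
Lowest is class 'health' with precision = 0.623.

0.623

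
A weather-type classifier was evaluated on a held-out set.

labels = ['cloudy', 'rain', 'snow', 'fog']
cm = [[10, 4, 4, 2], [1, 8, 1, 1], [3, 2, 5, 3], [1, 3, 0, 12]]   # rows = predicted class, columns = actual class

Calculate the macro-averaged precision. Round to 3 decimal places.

Per-class precision (TP/(TP+FP)):
  cloudy: TP=10, FP=4+4+2=10 → 10/20 = 0.5000
  rain: TP=8, FP=1+1+1=3 → 8/11 = 0.7273
  snow: TP=5, FP=3+2+3=8 → 5/13 = 0.3846
  fog: TP=12, FP=1+3+0=4 → 12/16 = 0.7500
Macro-precision = mean = (0.5000 + 0.7273 + 0.3846 + 0.7500) / 4 = 0.590

0.590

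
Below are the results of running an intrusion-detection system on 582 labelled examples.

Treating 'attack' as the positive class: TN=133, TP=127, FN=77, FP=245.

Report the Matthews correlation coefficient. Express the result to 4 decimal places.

-0.0254

MCC = (TP·TN − FP·FN) / √((TP+FP)(TP+FN)(TN+FP)(TN+FN))
Numerator = 127·133 − 245·77 = -1974
Denominator = √(372·204·378·210) = √6023989440 = 77614.3636
MCC = -1974 / 77614.3636 = -0.0254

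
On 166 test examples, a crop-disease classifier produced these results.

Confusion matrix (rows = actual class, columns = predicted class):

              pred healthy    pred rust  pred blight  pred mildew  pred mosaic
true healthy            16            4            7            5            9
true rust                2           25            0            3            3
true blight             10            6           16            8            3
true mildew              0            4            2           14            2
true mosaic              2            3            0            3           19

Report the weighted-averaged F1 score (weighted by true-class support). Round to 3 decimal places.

Per-class F1 score (2·TP/(2·TP+FP+FN)):
  healthy: TP=16, FP=2+10+0+2=14, FN=4+7+5+9=25 → 32/71 = 0.4507
  rust: TP=25, FP=4+6+4+3=17, FN=2+0+3+3=8 → 50/75 = 0.6667
  blight: TP=16, FP=7+0+2+0=9, FN=10+6+8+3=27 → 32/68 = 0.4706
  mildew: TP=14, FP=5+3+8+3=19, FN=0+4+2+2=8 → 28/55 = 0.5091
  mosaic: TP=19, FP=9+3+3+2=17, FN=2+3+0+3=8 → 38/63 = 0.6032
Weighted-F1 score = Σ (supportᵢ/N)·F1 scoreᵢ with N=166: (41/166)·0.4507 + (33/166)·0.6667 + (43/166)·0.4706 + (22/166)·0.5091 + (27/166)·0.6032 = 0.531

0.531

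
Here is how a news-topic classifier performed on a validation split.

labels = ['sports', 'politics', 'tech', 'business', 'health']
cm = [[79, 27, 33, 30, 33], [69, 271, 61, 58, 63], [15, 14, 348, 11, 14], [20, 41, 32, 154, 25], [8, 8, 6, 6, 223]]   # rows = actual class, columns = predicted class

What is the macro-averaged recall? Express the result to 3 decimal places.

0.646

Per-class recall (TP/(TP+FN)):
  sports: TP=79, FN=27+33+30+33=123 → 79/202 = 0.3911
  politics: TP=271, FN=69+61+58+63=251 → 271/522 = 0.5192
  tech: TP=348, FN=15+14+11+14=54 → 348/402 = 0.8657
  business: TP=154, FN=20+41+32+25=118 → 154/272 = 0.5662
  health: TP=223, FN=8+8+6+6=28 → 223/251 = 0.8884
Macro-recall = mean = (0.3911 + 0.5192 + 0.8657 + 0.5662 + 0.8884) / 5 = 0.646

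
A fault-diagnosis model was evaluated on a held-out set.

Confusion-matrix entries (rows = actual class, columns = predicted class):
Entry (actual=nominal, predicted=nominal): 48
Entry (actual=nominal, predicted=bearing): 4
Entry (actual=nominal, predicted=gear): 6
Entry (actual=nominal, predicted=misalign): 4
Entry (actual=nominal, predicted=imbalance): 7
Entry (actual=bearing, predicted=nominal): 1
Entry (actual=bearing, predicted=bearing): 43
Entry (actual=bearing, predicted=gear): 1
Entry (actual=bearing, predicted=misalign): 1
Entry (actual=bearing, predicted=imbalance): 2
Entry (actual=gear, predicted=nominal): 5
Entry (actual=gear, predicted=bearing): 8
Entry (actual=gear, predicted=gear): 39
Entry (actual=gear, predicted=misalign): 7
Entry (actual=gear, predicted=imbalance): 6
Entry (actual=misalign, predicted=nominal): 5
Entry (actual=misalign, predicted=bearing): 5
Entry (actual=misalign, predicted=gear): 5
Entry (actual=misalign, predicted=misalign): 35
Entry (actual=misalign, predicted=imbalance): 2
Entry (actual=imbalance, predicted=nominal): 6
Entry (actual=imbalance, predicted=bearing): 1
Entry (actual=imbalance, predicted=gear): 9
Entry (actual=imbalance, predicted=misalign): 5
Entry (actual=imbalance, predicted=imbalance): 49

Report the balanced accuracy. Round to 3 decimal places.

Balanced accuracy = mean of per-class recall.
  nominal: recall = 48/69 = 0.6957
  bearing: recall = 43/48 = 0.8958
  gear: recall = 39/65 = 0.6000
  misalign: recall = 35/52 = 0.6731
  imbalance: recall = 49/70 = 0.7000
Mean = (0.6957 + 0.8958 + 0.6000 + 0.6731 + 0.7000) / 5 = 0.713

0.713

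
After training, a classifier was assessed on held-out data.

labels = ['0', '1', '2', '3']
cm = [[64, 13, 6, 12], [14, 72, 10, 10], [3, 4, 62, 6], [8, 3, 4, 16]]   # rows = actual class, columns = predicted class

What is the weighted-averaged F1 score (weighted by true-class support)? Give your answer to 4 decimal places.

Per-class F1 score (2·TP/(2·TP+FP+FN)):
  0: TP=64, FP=14+3+8=25, FN=13+6+12=31 → 128/184 = 0.69565
  1: TP=72, FP=13+4+3=20, FN=14+10+10=34 → 144/198 = 0.72727
  2: TP=62, FP=6+10+4=20, FN=3+4+6=13 → 124/157 = 0.78981
  3: TP=16, FP=12+10+6=28, FN=8+3+4=15 → 32/75 = 0.42667
Weighted-F1 score = Σ (supportᵢ/N)·F1 scoreᵢ with N=307: (95/307)·0.69565 + (106/307)·0.72727 + (75/307)·0.78981 + (31/307)·0.42667 = 0.7024

0.7024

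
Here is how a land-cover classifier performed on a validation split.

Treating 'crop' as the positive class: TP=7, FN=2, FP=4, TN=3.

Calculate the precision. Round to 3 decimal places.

Precision = TP/(TP+FP) = 7/(7+4) = 7/11 = 0.636

0.636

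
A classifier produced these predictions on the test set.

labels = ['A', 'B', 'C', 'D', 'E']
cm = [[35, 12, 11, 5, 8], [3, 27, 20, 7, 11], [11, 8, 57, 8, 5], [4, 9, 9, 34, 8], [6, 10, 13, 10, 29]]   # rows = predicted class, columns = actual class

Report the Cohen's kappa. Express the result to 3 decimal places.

Observed agreement pₒ = trace/N = 182/360 = 0.5056
Expected agreement pₑ = Σ (rowᵢ·colᵢ)/N² = (59·71 + 66·68 + 110·89 + 64·64 + 61·68)/360² = 0.2061
κ = (pₒ − pₑ)/(1 − pₑ) = (0.5056 − 0.2061)/(1 − 0.2061) = 0.377

0.377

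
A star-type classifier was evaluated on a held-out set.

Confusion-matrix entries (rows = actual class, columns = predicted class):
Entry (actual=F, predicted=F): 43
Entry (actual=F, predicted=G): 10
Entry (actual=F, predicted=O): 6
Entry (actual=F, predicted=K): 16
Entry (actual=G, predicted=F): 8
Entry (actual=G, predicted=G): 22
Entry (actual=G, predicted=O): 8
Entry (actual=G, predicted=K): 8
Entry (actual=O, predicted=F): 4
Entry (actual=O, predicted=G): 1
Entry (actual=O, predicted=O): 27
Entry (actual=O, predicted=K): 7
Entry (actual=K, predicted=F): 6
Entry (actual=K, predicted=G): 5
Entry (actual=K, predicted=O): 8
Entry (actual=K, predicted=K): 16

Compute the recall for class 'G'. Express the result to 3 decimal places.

Treat 'G' as positive and all other classes as negative.
recall = TP/(TP+FN).
G: TP=22, FN=8+8+8=24 → 22/46 = 0.4783

0.478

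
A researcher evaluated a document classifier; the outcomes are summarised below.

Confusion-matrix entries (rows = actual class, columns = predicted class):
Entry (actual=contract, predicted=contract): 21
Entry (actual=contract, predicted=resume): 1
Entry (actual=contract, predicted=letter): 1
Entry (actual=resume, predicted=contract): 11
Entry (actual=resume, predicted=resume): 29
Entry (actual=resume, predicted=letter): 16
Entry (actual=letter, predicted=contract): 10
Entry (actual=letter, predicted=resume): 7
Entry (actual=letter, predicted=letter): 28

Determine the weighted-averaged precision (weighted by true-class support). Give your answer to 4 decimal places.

Per-class precision (TP/(TP+FP)):
  contract: TP=21, FP=11+10=21 → 21/42 = 0.50000
  resume: TP=29, FP=1+7=8 → 29/37 = 0.78378
  letter: TP=28, FP=1+16=17 → 28/45 = 0.62222
Weighted-precision = Σ (supportᵢ/N)·precisionᵢ with N=124: (23/124)·0.50000 + (56/124)·0.78378 + (45/124)·0.62222 = 0.6725

0.6725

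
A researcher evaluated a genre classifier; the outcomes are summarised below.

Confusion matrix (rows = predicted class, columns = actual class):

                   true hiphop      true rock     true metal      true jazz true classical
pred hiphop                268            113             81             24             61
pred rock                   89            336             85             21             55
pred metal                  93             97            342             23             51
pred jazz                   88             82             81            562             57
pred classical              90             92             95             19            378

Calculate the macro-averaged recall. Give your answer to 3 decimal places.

0.577

Per-class recall (TP/(TP+FN)):
  hiphop: TP=268, FN=89+93+88+90=360 → 268/628 = 0.4268
  rock: TP=336, FN=113+97+82+92=384 → 336/720 = 0.4667
  metal: TP=342, FN=81+85+81+95=342 → 342/684 = 0.5000
  jazz: TP=562, FN=24+21+23+19=87 → 562/649 = 0.8659
  classical: TP=378, FN=61+55+51+57=224 → 378/602 = 0.6279
Macro-recall = mean = (0.4268 + 0.4667 + 0.5000 + 0.8659 + 0.6279) / 5 = 0.577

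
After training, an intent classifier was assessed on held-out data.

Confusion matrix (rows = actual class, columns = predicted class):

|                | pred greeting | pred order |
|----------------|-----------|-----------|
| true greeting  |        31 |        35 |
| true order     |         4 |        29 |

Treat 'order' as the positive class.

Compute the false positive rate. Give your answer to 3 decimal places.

0.530

FPR = FP/(FP+TN) = 35/(35+31) = 0.530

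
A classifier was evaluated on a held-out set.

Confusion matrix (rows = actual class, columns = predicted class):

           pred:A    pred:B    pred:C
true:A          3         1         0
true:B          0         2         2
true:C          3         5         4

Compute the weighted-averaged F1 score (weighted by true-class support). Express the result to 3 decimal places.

Per-class F1 score (2·TP/(2·TP+FP+FN)):
  A: TP=3, FP=0+3=3, FN=1+0=1 → 6/10 = 0.6000
  B: TP=2, FP=1+5=6, FN=0+2=2 → 4/12 = 0.3333
  C: TP=4, FP=0+2=2, FN=3+5=8 → 8/18 = 0.4444
Weighted-F1 score = Σ (supportᵢ/N)·F1 scoreᵢ with N=20: (4/20)·0.6000 + (4/20)·0.3333 + (12/20)·0.4444 = 0.453

0.453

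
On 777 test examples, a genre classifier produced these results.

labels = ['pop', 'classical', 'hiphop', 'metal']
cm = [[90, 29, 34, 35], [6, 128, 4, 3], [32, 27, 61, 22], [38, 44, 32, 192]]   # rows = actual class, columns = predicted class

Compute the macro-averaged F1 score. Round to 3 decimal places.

0.584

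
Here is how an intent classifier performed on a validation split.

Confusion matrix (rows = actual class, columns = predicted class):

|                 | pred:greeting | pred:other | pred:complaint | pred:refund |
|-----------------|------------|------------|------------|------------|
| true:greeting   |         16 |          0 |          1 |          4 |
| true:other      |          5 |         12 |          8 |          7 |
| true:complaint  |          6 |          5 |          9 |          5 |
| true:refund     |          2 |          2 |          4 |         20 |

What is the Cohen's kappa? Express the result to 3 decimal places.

0.386

Observed agreement pₒ = trace/N = 57/106 = 0.5377
Expected agreement pₑ = Σ (rowᵢ·colᵢ)/N² = (21·29 + 32·19 + 25·22 + 28·36)/106² = 0.2470
κ = (pₒ − pₑ)/(1 − pₑ) = (0.5377 − 0.2470)/(1 − 0.2470) = 0.386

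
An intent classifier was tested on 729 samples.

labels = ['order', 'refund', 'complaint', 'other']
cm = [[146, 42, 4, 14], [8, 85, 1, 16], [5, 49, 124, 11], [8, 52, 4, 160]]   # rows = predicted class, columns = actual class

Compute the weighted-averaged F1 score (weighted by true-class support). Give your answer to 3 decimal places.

Per-class F1 score (2·TP/(2·TP+FP+FN)):
  order: TP=146, FP=42+4+14=60, FN=8+5+8=21 → 292/373 = 0.7828
  refund: TP=85, FP=8+1+16=25, FN=42+49+52=143 → 170/338 = 0.5030
  complaint: TP=124, FP=5+49+11=65, FN=4+1+4=9 → 248/322 = 0.7702
  other: TP=160, FP=8+52+4=64, FN=14+16+11=41 → 320/425 = 0.7529
Weighted-F1 score = Σ (supportᵢ/N)·F1 scoreᵢ with N=729: (167/729)·0.7828 + (228/729)·0.5030 + (133/729)·0.7702 + (201/729)·0.7529 = 0.685

0.685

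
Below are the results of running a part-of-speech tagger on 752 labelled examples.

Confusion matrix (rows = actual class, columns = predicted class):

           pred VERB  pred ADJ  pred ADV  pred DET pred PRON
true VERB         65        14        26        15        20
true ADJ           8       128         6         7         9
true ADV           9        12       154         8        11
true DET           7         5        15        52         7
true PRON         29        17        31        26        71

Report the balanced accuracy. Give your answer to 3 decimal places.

0.616

Balanced accuracy = mean of per-class recall.
  VERB: recall = 65/140 = 0.4643
  ADJ: recall = 128/158 = 0.8101
  ADV: recall = 154/194 = 0.7938
  DET: recall = 52/86 = 0.6047
  PRON: recall = 71/174 = 0.4080
Mean = (0.4643 + 0.8101 + 0.7938 + 0.6047 + 0.4080) / 5 = 0.616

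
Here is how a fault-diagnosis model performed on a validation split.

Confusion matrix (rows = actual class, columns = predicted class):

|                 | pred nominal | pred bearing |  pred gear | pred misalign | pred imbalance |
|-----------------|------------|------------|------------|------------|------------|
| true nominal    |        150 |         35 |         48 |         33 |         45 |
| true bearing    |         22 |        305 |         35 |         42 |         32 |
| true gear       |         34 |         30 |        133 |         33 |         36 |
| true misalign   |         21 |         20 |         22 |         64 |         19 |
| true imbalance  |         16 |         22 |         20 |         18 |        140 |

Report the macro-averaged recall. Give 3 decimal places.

0.554

Per-class recall (TP/(TP+FN)):
  nominal: TP=150, FN=35+48+33+45=161 → 150/311 = 0.4823
  bearing: TP=305, FN=22+35+42+32=131 → 305/436 = 0.6995
  gear: TP=133, FN=34+30+33+36=133 → 133/266 = 0.5000
  misalign: TP=64, FN=21+20+22+19=82 → 64/146 = 0.4384
  imbalance: TP=140, FN=16+22+20+18=76 → 140/216 = 0.6481
Macro-recall = mean = (0.4823 + 0.6995 + 0.5000 + 0.4384 + 0.6481) / 5 = 0.554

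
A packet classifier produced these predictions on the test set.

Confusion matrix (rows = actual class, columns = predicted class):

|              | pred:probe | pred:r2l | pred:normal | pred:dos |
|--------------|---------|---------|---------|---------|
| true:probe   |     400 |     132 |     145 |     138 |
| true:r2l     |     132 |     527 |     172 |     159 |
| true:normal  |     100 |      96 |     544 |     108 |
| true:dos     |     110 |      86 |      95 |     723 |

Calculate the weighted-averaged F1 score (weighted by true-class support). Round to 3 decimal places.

0.596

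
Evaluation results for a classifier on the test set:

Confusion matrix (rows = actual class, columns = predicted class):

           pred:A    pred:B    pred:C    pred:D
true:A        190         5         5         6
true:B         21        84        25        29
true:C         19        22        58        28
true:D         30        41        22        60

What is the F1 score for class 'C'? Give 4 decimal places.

0.4895

Take TP from the diagonal, FP from the rest of the 'C' prediction marginal, FN from the rest of the 'C' actual marginal.
F1 score = 2·TP/(2·TP+FP+FN).
C: TP=58, FP=5+25+22=52, FN=19+22+28=69 → 116/237 = 0.48945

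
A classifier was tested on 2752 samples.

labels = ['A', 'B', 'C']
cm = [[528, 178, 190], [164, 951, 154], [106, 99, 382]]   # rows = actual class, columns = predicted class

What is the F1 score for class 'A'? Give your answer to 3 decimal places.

0.623

Treat 'A' as positive and all other classes as negative.
F1 score = 2·TP/(2·TP+FP+FN).
A: TP=528, FP=164+106=270, FN=178+190=368 → 1056/1694 = 0.6234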